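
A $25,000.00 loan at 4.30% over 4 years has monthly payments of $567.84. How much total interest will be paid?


Total paid over the life of the loan = PMT × n.
Total paid = $567.84 × 48 = $27,256.32
Total interest = total paid − principal = $27,256.32 − $25,000.00 = $2,256.32

Total interest = (PMT × n) - PV = $2,256.32


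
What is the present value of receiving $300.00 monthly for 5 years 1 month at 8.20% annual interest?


Present value of an ordinary annuity: PV = PMT × (1 − (1 + r)^(−n)) / r
Monthly rate r = 0.082/12 ≈ 0.00683333, n = 61
PV = $300.00 × (1 − (1 + 0.082/12)^(−61)) / (0.082/12)
PV = $300.00 × 49.746454
PV = $14,923.94

PV = PMT × (1-(1+r)^(-n))/r = $14,923.94


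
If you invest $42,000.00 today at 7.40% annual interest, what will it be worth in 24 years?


Future value formula: FV = PV × (1 + r)^t
FV = $42,000.00 × (1 + 0.074)^24
FV = $42,000.00 × 5.5475695
FV = $232,997.92

FV = PV × (1 + r)^t = $232,997.92


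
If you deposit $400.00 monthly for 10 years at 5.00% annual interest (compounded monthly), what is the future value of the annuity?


Future value of an ordinary annuity: FV = PMT × ((1 + r)^n − 1) / r
Monthly rate r = 0.05/12 ≈ 0.00416667, n = 120
FV = $400.00 × ((1 + 0.05/12)^120 − 1) / (0.05/12)
FV = $400.00 × 155.282279
FV = $62,112.91

FV = PMT × ((1+r)^n - 1)/r = $62,112.91


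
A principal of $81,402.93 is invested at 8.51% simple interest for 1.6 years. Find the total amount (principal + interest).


Total amount formula: A = P(1 + rt) = P + P·r·t
Interest: I = P × r × t = $81,402.93 × 0.0851 × 1.6 = $11,083.82
A = P + I = $81,402.93 + $11,083.82 = $92,486.75

A = P + I = P(1 + rt) = $92,486.75


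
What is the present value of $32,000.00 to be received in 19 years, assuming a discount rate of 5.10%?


Present value formula: PV = FV / (1 + r)^t
PV = $32,000.00 / (1 + 0.051)^19
PV = $32,000.00 / 2.573070
PV = $12,436.51

PV = FV / (1 + r)^t = $12,436.51


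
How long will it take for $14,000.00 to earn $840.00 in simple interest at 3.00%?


Rearrange the simple interest formula for t:
I = P × r × t  ⇒  t = I / (P × r)
t = $840.00 / ($14,000.00 × 0.03)
t = 2

t = I/(P×r) = 2 years


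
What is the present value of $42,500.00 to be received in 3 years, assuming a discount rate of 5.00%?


Present value formula: PV = FV / (1 + r)^t
PV = $42,500.00 / (1 + 0.05)^3
PV = $42,500.00 / 1.157625
PV = $36,713.10

PV = FV / (1 + r)^t = $36,713.10


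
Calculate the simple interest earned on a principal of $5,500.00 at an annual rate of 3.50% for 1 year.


Simple interest formula: I = P × r × t
I = $5,500.00 × 0.035 × 1
I = $192.50

I = P × r × t = $192.50


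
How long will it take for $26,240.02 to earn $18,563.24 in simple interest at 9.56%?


Rearrange the simple interest formula for t:
I = P × r × t  ⇒  t = I / (P × r)
t = $18,563.24 / ($26,240.02 × 0.0956)
t = 7.4

t = I/(P×r) = 7.4 years


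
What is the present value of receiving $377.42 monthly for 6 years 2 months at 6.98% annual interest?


Present value of an ordinary annuity: PV = PMT × (1 − (1 + r)^(−n)) / r
Monthly rate r = 0.0698/12 ≈ 0.00581667, n = 74
PV = $377.42 × (1 − (1 + 0.0698/12)^(−74)) / (0.0698/12)
PV = $377.42 × 59.993361
PV = $22,642.69

PV = PMT × (1-(1+r)^(-n))/r = $22,642.69


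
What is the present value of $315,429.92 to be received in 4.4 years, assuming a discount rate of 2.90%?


Present value formula: PV = FV / (1 + r)^t
PV = $315,429.92 / (1 + 0.029)^4.4
PV = $315,429.92 / 1.1340381
PV = $278,147.55

PV = FV / (1 + r)^t = $278,147.55


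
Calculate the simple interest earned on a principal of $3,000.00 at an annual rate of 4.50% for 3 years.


Simple interest formula: I = P × r × t
I = $3,000.00 × 0.045 × 3
I = $405.00

I = P × r × t = $405.00


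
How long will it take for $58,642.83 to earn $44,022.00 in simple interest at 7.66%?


Rearrange the simple interest formula for t:
I = P × r × t  ⇒  t = I / (P × r)
t = $44,022.00 / ($58,642.83 × 0.0766)
t = 9.8

t = I/(P×r) = 9.8 years


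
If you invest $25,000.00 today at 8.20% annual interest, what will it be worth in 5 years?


Future value formula: FV = PV × (1 + r)^t
FV = $25,000.00 × (1 + 0.082)^5
FV = $25,000.00 × 1.48298345
FV = $37,074.59

FV = PV × (1 + r)^t = $37,074.59


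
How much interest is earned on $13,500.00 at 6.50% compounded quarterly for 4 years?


Compound interest earned = final amount − principal.
A = P(1 + r/n)^(nt) = $13,500.00 × (1 + 0.065/4)^(4 × 4) = $17,472.00
Interest = A − P = $17,472.00 − $13,500.00 = $3,972.00

Interest = A - P = $3,972.00


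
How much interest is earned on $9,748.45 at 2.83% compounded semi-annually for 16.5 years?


Compound interest earned = final amount − principal.
A = P(1 + r/n)^(nt) = $9,748.45 × (1 + 0.0283/2)^(2 × 16.5) = $15,499.15
Interest = A − P = $15,499.15 − $9,748.45 = $5,750.70

Interest = A - P = $5,750.70


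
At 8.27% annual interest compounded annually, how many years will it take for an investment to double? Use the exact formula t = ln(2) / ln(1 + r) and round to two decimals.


Doubling condition: (1 + r)^t = 2
Take ln of both sides: t × ln(1 + r) = ln(2)
t = ln(2) / ln(1 + r)
t = 0.693147 / 0.079458
t = 8.72

t = ln(2) / ln(1 + r) = 8.72 years


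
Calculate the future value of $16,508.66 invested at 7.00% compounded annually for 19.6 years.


Compound interest formula: A = P(1 + r/n)^(nt)
A = $16,508.66 × (1 + 0.07/1)^(1 × 19.6)
Growth factor: (1 + 0.07/1)^19.6 = 3.766362
A = $16,508.66 × 3.766362
A = $62,177.59

A = P(1 + r/n)^(nt) = $62,177.59


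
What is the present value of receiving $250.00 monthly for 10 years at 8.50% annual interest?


Present value of an ordinary annuity: PV = PMT × (1 − (1 + r)^(−n)) / r
Monthly rate r = 0.085/12 ≈ 0.00708333, n = 120
PV = $250.00 × (1 − (1 + 0.085/12)^(−120)) / (0.085/12)
PV = $250.00 × 80.654470
PV = $20,163.62

PV = PMT × (1-(1+r)^(-n))/r = $20,163.62


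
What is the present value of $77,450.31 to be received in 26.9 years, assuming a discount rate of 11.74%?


Present value formula: PV = FV / (1 + r)^t
PV = $77,450.31 / (1 + 0.1174)^26.9
PV = $77,450.31 / 19.806746
PV = $3,910.30

PV = FV / (1 + r)^t = $3,910.30


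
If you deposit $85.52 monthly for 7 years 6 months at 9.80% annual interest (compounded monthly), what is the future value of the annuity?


Future value of an ordinary annuity: FV = PMT × ((1 + r)^n − 1) / r
Monthly rate r = 0.098/12 ≈ 0.00816667, n = 90
FV = $85.52 × ((1 + 0.098/12)^90 − 1) / (0.098/12)
FV = $85.52 × 132.155032
FV = $11,301.90

FV = PMT × ((1+r)^n - 1)/r = $11,301.90


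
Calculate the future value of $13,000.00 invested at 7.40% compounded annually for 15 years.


Compound interest formula: A = P(1 + r/n)^(nt)
A = $13,000.00 × (1 + 0.074/1)^(1 × 15)
Growth factor: (1 + 0.074/1)^15 = 2.9178585
A = $13,000.00 × 2.9178585
A = $37,932.16

A = P(1 + r/n)^(nt) = $37,932.16


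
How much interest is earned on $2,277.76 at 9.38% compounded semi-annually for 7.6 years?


Compound interest earned = final amount − principal.
A = P(1 + r/n)^(nt) = $2,277.76 × (1 + 0.0938/2)^(2 × 7.6) = $4,571.59
Interest = A − P = $4,571.59 − $2,277.76 = $2,293.83

Interest = A - P = $2,293.83


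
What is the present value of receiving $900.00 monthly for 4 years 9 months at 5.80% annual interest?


Present value of an ordinary annuity: PV = PMT × (1 − (1 + r)^(−n)) / r
Monthly rate r = 0.058/12 ≈ 0.00483333, n = 57
PV = $900.00 × (1 − (1 + 0.058/12)^(−57)) / (0.058/12)
PV = $900.00 × 49.717978
PV = $44,746.18

PV = PMT × (1-(1+r)^(-n))/r = $44,746.18


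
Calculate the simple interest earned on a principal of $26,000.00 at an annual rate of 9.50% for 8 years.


Simple interest formula: I = P × r × t
I = $26,000.00 × 0.095 × 8
I = $19,760.00

I = P × r × t = $19,760.00


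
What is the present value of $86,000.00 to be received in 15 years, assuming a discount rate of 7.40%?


Present value formula: PV = FV / (1 + r)^t
PV = $86,000.00 / (1 + 0.074)^15
PV = $86,000.00 / 2.9178585
PV = $29,473.67

PV = FV / (1 + r)^t = $29,473.67


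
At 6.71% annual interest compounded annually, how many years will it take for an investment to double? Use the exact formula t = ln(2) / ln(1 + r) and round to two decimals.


Doubling condition: (1 + r)^t = 2
Take ln of both sides: t × ln(1 + r) = ln(2)
t = ln(2) / ln(1 + r)
t = 0.693147 / 0.064945
t = 10.67

t = ln(2) / ln(1 + r) = 10.67 years


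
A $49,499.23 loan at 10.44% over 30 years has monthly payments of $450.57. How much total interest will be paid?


Total paid over the life of the loan = PMT × n.
Total paid = $450.57 × 360 = $162,205.20
Total interest = total paid − principal = $162,205.20 − $49,499.23 = $112,705.97

Total interest = (PMT × n) - PV = $112,705.97


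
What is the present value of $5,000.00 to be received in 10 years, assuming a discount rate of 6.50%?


Present value formula: PV = FV / (1 + r)^t
PV = $5,000.00 / (1 + 0.065)^10
PV = $5,000.00 / 1.877137
PV = $2,663.63

PV = FV / (1 + r)^t = $2,663.63


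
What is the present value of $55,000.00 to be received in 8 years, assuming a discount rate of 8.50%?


Present value formula: PV = FV / (1 + r)^t
PV = $55,000.00 / (1 + 0.085)^8
PV = $55,000.00 / 1.920604
PV = $28,636.82

PV = FV / (1 + r)^t = $28,636.82


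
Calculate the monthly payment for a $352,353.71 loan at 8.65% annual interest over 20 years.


Loan payment formula: PMT = PV × r / (1 − (1 + r)^(−n))
Monthly rate r = 0.0865/12 ≈ 0.00720833, n = 240 months
Denominator: 1 − (1 + 0.0865/12)^(−240) = 0.821612
PMT = $352,353.71 × (0.0865/12) / 0.821612
PMT = $3,091.34 per month

PMT = PV × r / (1-(1+r)^(-n)) = $3,091.34/month


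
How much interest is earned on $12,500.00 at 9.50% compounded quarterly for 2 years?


Compound interest earned = final amount − principal.
A = P(1 + r/n)^(nt) = $12,500.00 × (1 + 0.095/4)^(4 × 2) = $15,082.08
Interest = A − P = $15,082.08 − $12,500.00 = $2,582.08

Interest = A - P = $2,582.08


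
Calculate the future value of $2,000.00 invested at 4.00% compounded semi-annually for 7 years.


Compound interest formula: A = P(1 + r/n)^(nt)
A = $2,000.00 × (1 + 0.04/2)^(2 × 7)
Growth factor: (1 + 0.04/2)^14 = 1.319479
A = $2,000.00 × 1.319479
A = $2,638.96

A = P(1 + r/n)^(nt) = $2,638.96


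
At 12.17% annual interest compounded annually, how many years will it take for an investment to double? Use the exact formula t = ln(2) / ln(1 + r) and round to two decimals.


Doubling condition: (1 + r)^t = 2
Take ln of both sides: t × ln(1 + r) = ln(2)
t = ln(2) / ln(1 + r)
t = 0.693147 / 0.114845
t = 6.04

t = ln(2) / ln(1 + r) = 6.04 years


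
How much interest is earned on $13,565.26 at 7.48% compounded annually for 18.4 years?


Compound interest earned = final amount − principal.
A = P(1 + r/n)^(nt) = $13,565.26 × (1 + 0.0748/1)^(1 × 18.4) = $51,151.34
Interest = A − P = $51,151.34 − $13,565.26 = $37,586.08

Interest = A - P = $37,586.08


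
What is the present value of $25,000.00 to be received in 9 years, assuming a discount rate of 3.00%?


Present value formula: PV = FV / (1 + r)^t
PV = $25,000.00 / (1 + 0.03)^9
PV = $25,000.00 / 1.304773
PV = $19,160.42

PV = FV / (1 + r)^t = $19,160.42


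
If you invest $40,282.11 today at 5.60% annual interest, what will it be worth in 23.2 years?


Future value formula: FV = PV × (1 + r)^t
FV = $40,282.11 × (1 + 0.056)^23.2
FV = $40,282.11 × 3.539997
FV = $142,598.55

FV = PV × (1 + r)^t = $142,598.55


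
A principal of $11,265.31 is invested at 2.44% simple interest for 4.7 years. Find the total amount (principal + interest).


Total amount formula: A = P(1 + rt) = P + P·r·t
Interest: I = P × r × t = $11,265.31 × 0.0244 × 4.7 = $1,291.91
A = P + I = $11,265.31 + $1,291.91 = $12,557.22

A = P + I = P(1 + rt) = $12,557.22


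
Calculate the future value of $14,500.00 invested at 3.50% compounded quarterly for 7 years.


Compound interest formula: A = P(1 + r/n)^(nt)
A = $14,500.00 × (1 + 0.035/4)^(4 × 7)
Growth factor: (1 + 0.035/4)^28 = 1.276261
A = $14,500.00 × 1.276261
A = $18,505.78

A = P(1 + r/n)^(nt) = $18,505.78


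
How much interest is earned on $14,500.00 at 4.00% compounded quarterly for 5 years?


Compound interest earned = final amount − principal.
A = P(1 + r/n)^(nt) = $14,500.00 × (1 + 0.04/4)^(4 × 5) = $17,692.76
Interest = A − P = $17,692.76 − $14,500.00 = $3,192.76

Interest = A - P = $3,192.76


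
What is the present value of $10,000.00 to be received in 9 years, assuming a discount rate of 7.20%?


Present value formula: PV = FV / (1 + r)^t
PV = $10,000.00 / (1 + 0.072)^9
PV = $10,000.00 / 1.869619
PV = $5,348.68

PV = FV / (1 + r)^t = $5,348.68


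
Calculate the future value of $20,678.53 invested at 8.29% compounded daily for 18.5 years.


Compound interest formula: A = P(1 + r/n)^(nt)
A = $20,678.53 × (1 + 0.0829/365)^(365 × 18.5)
Growth factor: (1 + 0.0829/365)^6752.5 = 4.634257
A = $20,678.53 × 4.634257
A = $95,829.62

A = P(1 + r/n)^(nt) = $95,829.62


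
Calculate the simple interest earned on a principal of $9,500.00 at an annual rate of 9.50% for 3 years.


Simple interest formula: I = P × r × t
I = $9,500.00 × 0.095 × 3
I = $2,707.50

I = P × r × t = $2,707.50


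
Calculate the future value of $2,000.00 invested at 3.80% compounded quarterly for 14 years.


Compound interest formula: A = P(1 + r/n)^(nt)
A = $2,000.00 × (1 + 0.038/4)^(4 × 14)
Growth factor: (1 + 0.038/4)^56 = 1.698064
A = $2,000.00 × 1.698064
A = $3,396.13

A = P(1 + r/n)^(nt) = $3,396.13


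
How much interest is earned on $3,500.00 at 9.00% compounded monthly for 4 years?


Compound interest earned = final amount − principal.
A = P(1 + r/n)^(nt) = $3,500.00 × (1 + 0.09/12)^(12 × 4) = $5,009.92
Interest = A − P = $5,009.92 − $3,500.00 = $1,509.92

Interest = A - P = $1,509.92


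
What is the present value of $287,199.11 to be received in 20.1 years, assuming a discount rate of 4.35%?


Present value formula: PV = FV / (1 + r)^t
PV = $287,199.11 / (1 + 0.0435)^20.1
PV = $287,199.11 / 2.353414
PV = $122,035.10

PV = FV / (1 + r)^t = $122,035.10


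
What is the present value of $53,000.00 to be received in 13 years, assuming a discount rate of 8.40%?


Present value formula: PV = FV / (1 + r)^t
PV = $53,000.00 / (1 + 0.084)^13
PV = $53,000.00 / 2.853518
PV = $18,573.56

PV = FV / (1 + r)^t = $18,573.56


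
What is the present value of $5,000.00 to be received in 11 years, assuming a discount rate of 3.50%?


Present value formula: PV = FV / (1 + r)^t
PV = $5,000.00 / (1 + 0.035)^11
PV = $5,000.00 / 1.459970
PV = $3,424.73

PV = FV / (1 + r)^t = $3,424.73


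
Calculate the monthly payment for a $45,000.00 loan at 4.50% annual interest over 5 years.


Loan payment formula: PMT = PV × r / (1 − (1 + r)^(−n))
Monthly rate r = 0.045/12 = 0.00375, n = 60 months
Denominator: 1 − (1 + 0.045/12)^(−60) = 0.2011477
PMT = $45,000.00 × (0.045/12) / 0.2011477
PMT = $838.94 per month

PMT = PV × r / (1-(1+r)^(-n)) = $838.94/month


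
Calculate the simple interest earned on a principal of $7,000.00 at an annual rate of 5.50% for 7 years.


Simple interest formula: I = P × r × t
I = $7,000.00 × 0.055 × 7
I = $2,695.00

I = P × r × t = $2,695.00


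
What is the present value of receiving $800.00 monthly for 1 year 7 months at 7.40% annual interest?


Present value of an ordinary annuity: PV = PMT × (1 − (1 + r)^(−n)) / r
Monthly rate r = 0.074/12 ≈ 0.00616667, n = 19
PV = $800.00 × (1 − (1 + 0.074/12)^(−19)) / (0.074/12)
PV = $800.00 × 17.877242
PV = $14,301.79

PV = PMT × (1-(1+r)^(-n))/r = $14,301.79


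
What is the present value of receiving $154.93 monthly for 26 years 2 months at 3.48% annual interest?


Present value of an ordinary annuity: PV = PMT × (1 − (1 + r)^(−n)) / r
Monthly rate r = 0.0348/12 = 0.0029, n = 314
PV = $154.93 × (1 − (1 + 0.0348/12)^(−314)) / (0.0348/12)
PV = $154.93 × 205.926459
PV = $31,904.19

PV = PMT × (1-(1+r)^(-n))/r = $31,904.19


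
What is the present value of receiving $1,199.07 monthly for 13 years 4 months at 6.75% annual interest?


Present value of an ordinary annuity: PV = PMT × (1 − (1 + r)^(−n)) / r
Monthly rate r = 0.0675/12 = 0.005625, n = 160
PV = $1,199.07 × (1 − (1 + 0.0675/12)^(−160)) / (0.0675/12)
PV = $1,199.07 × 105.316224
PV = $126,281.52

PV = PMT × (1-(1+r)^(-n))/r = $126,281.52


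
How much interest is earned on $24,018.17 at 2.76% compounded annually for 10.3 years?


Compound interest earned = final amount − principal.
A = P(1 + r/n)^(nt) = $24,018.17 × (1 + 0.0276/1)^(1 × 10.3) = $31,792.75
Interest = A − P = $31,792.75 − $24,018.17 = $7,774.58

Interest = A - P = $7,774.58


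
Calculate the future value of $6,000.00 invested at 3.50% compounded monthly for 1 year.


Compound interest formula: A = P(1 + r/n)^(nt)
A = $6,000.00 × (1 + 0.035/12)^(12 × 1)
Growth factor: (1 + 0.035/12)^12 = 1.035567
A = $6,000.00 × 1.035567
A = $6,213.40

A = P(1 + r/n)^(nt) = $6,213.40


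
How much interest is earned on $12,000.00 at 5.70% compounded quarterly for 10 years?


Compound interest earned = final amount − principal.
A = P(1 + r/n)^(nt) = $12,000.00 × (1 + 0.057/4)^(4 × 10) = $21,134.01
Interest = A − P = $21,134.01 − $12,000.00 = $9,134.01

Interest = A - P = $9,134.01


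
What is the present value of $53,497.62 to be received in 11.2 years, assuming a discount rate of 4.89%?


Present value formula: PV = FV / (1 + r)^t
PV = $53,497.62 / (1 + 0.0489)^11.2
PV = $53,497.62 / 1.706954
PV = $31,340.99

PV = FV / (1 + r)^t = $31,340.99


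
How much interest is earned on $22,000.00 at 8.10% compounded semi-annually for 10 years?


Compound interest earned = final amount − principal.
A = P(1 + r/n)^(nt) = $22,000.00 × (1 + 0.081/2)^(2 × 10) = $48,670.34
Interest = A − P = $48,670.34 − $22,000.00 = $26,670.34

Interest = A - P = $26,670.34


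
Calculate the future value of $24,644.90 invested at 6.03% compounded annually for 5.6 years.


Compound interest formula: A = P(1 + r/n)^(nt)
A = $24,644.90 × (1 + 0.0603/1)^(1 × 5.6)
Growth factor: (1 + 0.0603/1)^5.6 = 1.388037
A = $24,644.90 × 1.388037
A = $34,208.03

A = P(1 + r/n)^(nt) = $34,208.03


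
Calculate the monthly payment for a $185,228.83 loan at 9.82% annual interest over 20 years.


Loan payment formula: PMT = PV × r / (1 − (1 + r)^(−n))
Monthly rate r = 0.0982/12 ≈ 0.00818333, n = 240 months
Denominator: 1 − (1 + 0.0982/12)^(−240) = 0.858578
PMT = $185,228.83 × (0.0982/12) / 0.858578
PMT = $1,765.46 per month

PMT = PV × r / (1-(1+r)^(-n)) = $1,765.46/month


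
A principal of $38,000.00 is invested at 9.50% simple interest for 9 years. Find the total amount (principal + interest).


Total amount formula: A = P(1 + rt) = P + P·r·t
Interest: I = P × r × t = $38,000.00 × 0.095 × 9 = $32,490.00
A = P + I = $38,000.00 + $32,490.00 = $70,490.00

A = P + I = P(1 + rt) = $70,490.00


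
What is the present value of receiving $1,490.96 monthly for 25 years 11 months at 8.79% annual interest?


Present value of an ordinary annuity: PV = PMT × (1 − (1 + r)^(−n)) / r
Monthly rate r = 0.0879/12 = 0.007325, n = 311
PV = $1,490.96 × (1 − (1 + 0.0879/12)^(−311)) / (0.0879/12)
PV = $1,490.96 × 122.411504
PV = $182,510.66

PV = PMT × (1-(1+r)^(-n))/r = $182,510.66


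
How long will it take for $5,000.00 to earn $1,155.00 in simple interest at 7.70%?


Rearrange the simple interest formula for t:
I = P × r × t  ⇒  t = I / (P × r)
t = $1,155.00 / ($5,000.00 × 0.077)
t = 3

t = I/(P×r) = 3 years


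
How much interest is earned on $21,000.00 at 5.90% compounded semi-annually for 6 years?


Compound interest earned = final amount − principal.
A = P(1 + r/n)^(nt) = $21,000.00 × (1 + 0.059/2)^(2 × 6) = $29,767.03
Interest = A − P = $29,767.03 − $21,000.00 = $8,767.03

Interest = A - P = $8,767.03


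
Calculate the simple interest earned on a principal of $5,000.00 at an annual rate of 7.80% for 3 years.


Simple interest formula: I = P × r × t
I = $5,000.00 × 0.078 × 3
I = $1,170.00

I = P × r × t = $1,170.00


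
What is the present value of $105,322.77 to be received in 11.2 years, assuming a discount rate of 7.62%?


Present value formula: PV = FV / (1 + r)^t
PV = $105,322.77 / (1 + 0.0762)^11.2
PV = $105,322.77 / 2.276153
PV = $46,272.27

PV = FV / (1 + r)^t = $46,272.27


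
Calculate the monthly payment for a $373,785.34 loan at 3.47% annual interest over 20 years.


Loan payment formula: PMT = PV × r / (1 − (1 + r)^(−n))
Monthly rate r = 0.0347/12 ≈ 0.00289167, n = 240 months
Denominator: 1 − (1 + 0.0347/12)^(−240) = 0.499926
PMT = $373,785.34 × (0.0347/12) / 0.499926
PMT = $2,162.05 per month

PMT = PV × r / (1-(1+r)^(-n)) = $2,162.05/month


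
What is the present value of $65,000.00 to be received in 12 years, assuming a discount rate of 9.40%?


Present value formula: PV = FV / (1 + r)^t
PV = $65,000.00 / (1 + 0.094)^12
PV = $65,000.00 / 2.939056
PV = $22,115.94

PV = FV / (1 + r)^t = $22,115.94


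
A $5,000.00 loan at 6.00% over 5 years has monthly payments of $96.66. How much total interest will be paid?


Total paid over the life of the loan = PMT × n.
Total paid = $96.66 × 60 = $5,799.60
Total interest = total paid − principal = $5,799.60 − $5,000.00 = $799.60

Total interest = (PMT × n) - PV = $799.60


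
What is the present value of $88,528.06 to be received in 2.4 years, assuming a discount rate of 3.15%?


Present value formula: PV = FV / (1 + r)^t
PV = $88,528.06 / (1 + 0.0315)^2.4
PV = $88,528.06 / 1.077274
PV = $82,177.85

PV = FV / (1 + r)^t = $82,177.85


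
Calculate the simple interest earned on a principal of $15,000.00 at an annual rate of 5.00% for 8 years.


Simple interest formula: I = P × r × t
I = $15,000.00 × 0.05 × 8
I = $6,000.00

I = P × r × t = $6,000.00


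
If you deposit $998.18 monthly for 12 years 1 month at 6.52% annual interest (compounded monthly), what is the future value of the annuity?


Future value of an ordinary annuity: FV = PMT × ((1 + r)^n − 1) / r
Monthly rate r = 0.0652/12 ≈ 0.00543333, n = 145
FV = $998.18 × ((1 + 0.0652/12)^145 − 1) / (0.0652/12)
FV = $998.18 × 219.744269
FV = $219,344.33

FV = PMT × ((1+r)^n - 1)/r = $219,344.33


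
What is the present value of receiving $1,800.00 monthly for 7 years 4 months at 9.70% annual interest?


Present value of an ordinary annuity: PV = PMT × (1 − (1 + r)^(−n)) / r
Monthly rate r = 0.097/12 ≈ 0.00808333, n = 88
PV = $1,800.00 × (1 − (1 + 0.097/12)^(−88)) / (0.097/12)
PV = $1,800.00 × 62.796478
PV = $113,033.66

PV = PMT × (1-(1+r)^(-n))/r = $113,033.66


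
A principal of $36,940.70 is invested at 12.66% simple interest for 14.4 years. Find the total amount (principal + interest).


Total amount formula: A = P(1 + rt) = P + P·r·t
Interest: I = P × r × t = $36,940.70 × 0.1266 × 14.4 = $67,344.37
A = P + I = $36,940.70 + $67,344.37 = $104,285.07

A = P + I = P(1 + rt) = $104,285.07


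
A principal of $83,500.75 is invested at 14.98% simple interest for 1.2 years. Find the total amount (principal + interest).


Total amount formula: A = P(1 + rt) = P + P·r·t
Interest: I = P × r × t = $83,500.75 × 0.1498 × 1.2 = $15,010.09
A = P + I = $83,500.75 + $15,010.09 = $98,510.84

A = P + I = P(1 + rt) = $98,510.84


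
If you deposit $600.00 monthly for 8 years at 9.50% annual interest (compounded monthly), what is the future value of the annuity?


Future value of an ordinary annuity: FV = PMT × ((1 + r)^n − 1) / r
Monthly rate r = 0.095/12 ≈ 0.00791667, n = 96
FV = $600.00 × ((1 + 0.095/12)^96 − 1) / (0.095/12)
FV = $600.00 × 142.975186
FV = $85,785.11

FV = PMT × ((1+r)^n - 1)/r = $85,785.11


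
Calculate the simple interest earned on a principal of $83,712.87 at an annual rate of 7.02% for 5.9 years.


Simple interest formula: I = P × r × t
I = $83,712.87 × 0.0702 × 5.9
I = $34,672.20

I = P × r × t = $34,672.20


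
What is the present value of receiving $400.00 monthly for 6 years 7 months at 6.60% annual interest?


Present value of an ordinary annuity: PV = PMT × (1 − (1 + r)^(−n)) / r
Monthly rate r = 0.066/12 = 0.0055, n = 79
PV = $400.00 × (1 − (1 + 0.066/12)^(−79)) / (0.066/12)
PV = $400.00 × 63.934582
PV = $25,573.83

PV = PMT × (1-(1+r)^(-n))/r = $25,573.83


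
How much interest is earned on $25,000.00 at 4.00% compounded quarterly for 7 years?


Compound interest earned = final amount − principal.
A = P(1 + r/n)^(nt) = $25,000.00 × (1 + 0.04/4)^(4 × 7) = $33,032.27
Interest = A − P = $33,032.27 − $25,000.00 = $8,032.27

Interest = A - P = $8,032.27


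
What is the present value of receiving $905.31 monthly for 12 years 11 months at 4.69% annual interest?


Present value of an ordinary annuity: PV = PMT × (1 − (1 + r)^(−n)) / r
Monthly rate r = 0.0469/12 ≈ 0.00390833, n = 155
PV = $905.31 × (1 − (1 + 0.0469/12)^(−155)) / (0.0469/12)
PV = $905.31 × 116.088631
PV = $105,096.20

PV = PMT × (1-(1+r)^(-n))/r = $105,096.20


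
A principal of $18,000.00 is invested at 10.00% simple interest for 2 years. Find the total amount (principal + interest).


Total amount formula: A = P(1 + rt) = P + P·r·t
Interest: I = P × r × t = $18,000.00 × 0.1 × 2 = $3,600.00
A = P + I = $18,000.00 + $3,600.00 = $21,600.00

A = P + I = P(1 + rt) = $21,600.00


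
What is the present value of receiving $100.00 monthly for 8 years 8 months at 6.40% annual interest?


Present value of an ordinary annuity: PV = PMT × (1 − (1 + r)^(−n)) / r
Monthly rate r = 0.064/12 ≈ 0.00533333, n = 104
PV = $100.00 × (1 − (1 + 0.064/12)^(−104)) / (0.064/12)
PV = $100.00 × 79.6667501
PV = $7,966.68

PV = PMT × (1-(1+r)^(-n))/r = $7,966.68


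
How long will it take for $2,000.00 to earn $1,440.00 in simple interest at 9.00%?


Rearrange the simple interest formula for t:
I = P × r × t  ⇒  t = I / (P × r)
t = $1,440.00 / ($2,000.00 × 0.09)
t = 8

t = I/(P×r) = 8 years


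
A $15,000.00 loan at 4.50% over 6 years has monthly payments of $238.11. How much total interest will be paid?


Total paid over the life of the loan = PMT × n.
Total paid = $238.11 × 72 = $17,143.92
Total interest = total paid − principal = $17,143.92 − $15,000.00 = $2,143.92

Total interest = (PMT × n) - PV = $2,143.92


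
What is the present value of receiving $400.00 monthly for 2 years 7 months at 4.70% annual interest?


Present value of an ordinary annuity: PV = PMT × (1 − (1 + r)^(−n)) / r
Monthly rate r = 0.047/12 ≈ 0.00391667, n = 31
PV = $400.00 × (1 − (1 + 0.047/12)^(−31)) / (0.047/12)
PV = $400.00 × 29.138318
PV = $11,655.33

PV = PMT × (1-(1+r)^(-n))/r = $11,655.33


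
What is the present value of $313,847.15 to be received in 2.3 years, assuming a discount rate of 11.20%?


Present value formula: PV = FV / (1 + r)^t
PV = $313,847.15 / (1 + 0.112)^2.3
PV = $313,847.15 / 1.27655935
PV = $245,853.94

PV = FV / (1 + r)^t = $245,853.94


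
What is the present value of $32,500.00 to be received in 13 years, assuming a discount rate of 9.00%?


Present value formula: PV = FV / (1 + r)^t
PV = $32,500.00 / (1 + 0.09)^13
PV = $32,500.00 / 3.0658046
PV = $10,600.81

PV = FV / (1 + r)^t = $10,600.81


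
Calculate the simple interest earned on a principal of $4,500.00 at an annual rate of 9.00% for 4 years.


Simple interest formula: I = P × r × t
I = $4,500.00 × 0.09 × 4
I = $1,620.00

I = P × r × t = $1,620.00


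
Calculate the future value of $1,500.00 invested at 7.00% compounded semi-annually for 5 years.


Compound interest formula: A = P(1 + r/n)^(nt)
A = $1,500.00 × (1 + 0.07/2)^(2 × 5)
Growth factor: (1 + 0.07/2)^10 = 1.410599
A = $1,500.00 × 1.410599
A = $2,115.90

A = P(1 + r/n)^(nt) = $2,115.90


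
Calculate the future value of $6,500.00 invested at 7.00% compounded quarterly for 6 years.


Compound interest formula: A = P(1 + r/n)^(nt)
A = $6,500.00 × (1 + 0.07/4)^(4 × 6)
Growth factor: (1 + 0.07/4)^24 = 1.516443
A = $6,500.00 × 1.516443
A = $9,856.88

A = P(1 + r/n)^(nt) = $9,856.88


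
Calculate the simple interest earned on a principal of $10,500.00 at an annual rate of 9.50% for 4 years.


Simple interest formula: I = P × r × t
I = $10,500.00 × 0.095 × 4
I = $3,990.00

I = P × r × t = $3,990.00


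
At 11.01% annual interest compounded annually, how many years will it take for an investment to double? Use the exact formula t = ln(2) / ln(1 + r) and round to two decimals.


Doubling condition: (1 + r)^t = 2
Take ln of both sides: t × ln(1 + r) = ln(2)
t = ln(2) / ln(1 + r)
t = 0.693147 / 0.104450
t = 6.64

t = ln(2) / ln(1 + r) = 6.64 years


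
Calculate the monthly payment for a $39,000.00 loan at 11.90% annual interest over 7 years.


Loan payment formula: PMT = PV × r / (1 − (1 + r)^(−n))
Monthly rate r = 0.119/12 ≈ 0.00991667, n = 84 months
Denominator: 1 − (1 + 0.119/12)^(−84) = 0.563469
PMT = $39,000.00 × (0.119/12) / 0.563469
PMT = $686.37 per month

PMT = PV × r / (1-(1+r)^(-n)) = $686.37/month


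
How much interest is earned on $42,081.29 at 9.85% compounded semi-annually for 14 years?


Compound interest earned = final amount − principal.
A = P(1 + r/n)^(nt) = $42,081.29 × (1 + 0.0985/2)^(2 × 14) = $161,696.43
Interest = A − P = $161,696.43 − $42,081.29 = $119,615.14

Interest = A - P = $119,615.14


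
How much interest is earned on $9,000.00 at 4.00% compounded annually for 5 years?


Compound interest earned = final amount − principal.
A = P(1 + r/n)^(nt) = $9,000.00 × (1 + 0.04/1)^(1 × 5) = $10,949.88
Interest = A − P = $10,949.88 − $9,000.00 = $1,949.88

Interest = A - P = $1,949.88


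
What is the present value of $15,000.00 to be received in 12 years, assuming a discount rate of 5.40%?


Present value formula: PV = FV / (1 + r)^t
PV = $15,000.00 / (1 + 0.054)^12
PV = $15,000.00 / 1.879695
PV = $7,980.02

PV = FV / (1 + r)^t = $7,980.02


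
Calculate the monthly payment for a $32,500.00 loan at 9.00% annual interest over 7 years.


Loan payment formula: PMT = PV × r / (1 − (1 + r)^(−n))
Monthly rate r = 0.09/12 = 0.0075, n = 84 months
Denominator: 1 − (1 + 0.09/12)^(−84) = 0.4661547
PMT = $32,500.00 × (0.09/12) / 0.4661547
PMT = $522.90 per month

PMT = PV × r / (1-(1+r)^(-n)) = $522.90/month


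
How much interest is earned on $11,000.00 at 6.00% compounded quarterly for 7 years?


Compound interest earned = final amount − principal.
A = P(1 + r/n)^(nt) = $11,000.00 × (1 + 0.06/4)^(4 × 7) = $16,689.44
Interest = A − P = $16,689.44 − $11,000.00 = $5,689.44

Interest = A - P = $5,689.44


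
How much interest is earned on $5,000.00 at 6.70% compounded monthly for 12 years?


Compound interest earned = final amount − principal.
A = P(1 + r/n)^(nt) = $5,000.00 × (1 + 0.067/12)^(12 × 12) = $11,147.35
Interest = A − P = $11,147.35 − $5,000.00 = $6,147.35

Interest = A - P = $6,147.35


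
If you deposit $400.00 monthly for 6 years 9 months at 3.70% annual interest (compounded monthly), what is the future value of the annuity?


Future value of an ordinary annuity: FV = PMT × ((1 + r)^n − 1) / r
Monthly rate r = 0.037/12 ≈ 0.00308333, n = 81
FV = $400.00 × ((1 + 0.037/12)^81 − 1) / (0.037/12)
FV = $400.00 × 91.852311
FV = $36,740.92

FV = PMT × ((1+r)^n - 1)/r = $36,740.92


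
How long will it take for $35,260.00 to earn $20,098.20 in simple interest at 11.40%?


Rearrange the simple interest formula for t:
I = P × r × t  ⇒  t = I / (P × r)
t = $20,098.20 / ($35,260.00 × 0.114)
t = 5

t = I/(P×r) = 5 years


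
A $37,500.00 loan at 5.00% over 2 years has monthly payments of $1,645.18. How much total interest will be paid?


Total paid over the life of the loan = PMT × n.
Total paid = $1,645.18 × 24 = $39,484.32
Total interest = total paid − principal = $39,484.32 − $37,500.00 = $1,984.32

Total interest = (PMT × n) - PV = $1,984.32


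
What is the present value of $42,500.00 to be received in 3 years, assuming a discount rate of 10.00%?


Present value formula: PV = FV / (1 + r)^t
PV = $42,500.00 / (1 + 0.1)^3
PV = $42,500.00 / 1.331000
PV = $31,930.88

PV = FV / (1 + r)^t = $31,930.88


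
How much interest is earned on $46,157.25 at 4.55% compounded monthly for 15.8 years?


Compound interest earned = final amount − principal.
A = P(1 + r/n)^(nt) = $46,157.25 × (1 + 0.0455/12)^(12 × 15.8) = $94,594.05
Interest = A − P = $94,594.05 − $46,157.25 = $48,436.80

Interest = A - P = $48,436.80


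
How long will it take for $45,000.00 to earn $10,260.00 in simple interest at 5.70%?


Rearrange the simple interest formula for t:
I = P × r × t  ⇒  t = I / (P × r)
t = $10,260.00 / ($45,000.00 × 0.057)
t = 4

t = I/(P×r) = 4 years


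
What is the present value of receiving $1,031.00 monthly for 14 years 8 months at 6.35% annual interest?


Present value of an ordinary annuity: PV = PMT × (1 − (1 + r)^(−n)) / r
Monthly rate r = 0.0635/12 ≈ 0.00529167, n = 176
PV = $1,031.00 × (1 − (1 + 0.0635/12)^(−176)) / (0.0635/12)
PV = $1,031.00 × 114.331330
PV = $117,875.60

PV = PMT × (1-(1+r)^(-n))/r = $117,875.60


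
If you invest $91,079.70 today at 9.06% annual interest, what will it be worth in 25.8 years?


Future value formula: FV = PV × (1 + r)^t
FV = $91,079.70 × (1 + 0.0906)^25.8
FV = $91,079.70 × 9.3706502
FV = $853,476.01

FV = PV × (1 + r)^t = $853,476.01


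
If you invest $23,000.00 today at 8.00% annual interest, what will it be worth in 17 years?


Future value formula: FV = PV × (1 + r)^t
FV = $23,000.00 × (1 + 0.08)^17
FV = $23,000.00 × 3.7000181
FV = $85,100.42

FV = PV × (1 + r)^t = $85,100.42


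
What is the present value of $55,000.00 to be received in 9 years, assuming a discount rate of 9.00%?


Present value formula: PV = FV / (1 + r)^t
PV = $55,000.00 / (1 + 0.09)^9
PV = $55,000.00 / 2.171893
PV = $25,323.53

PV = FV / (1 + r)^t = $25,323.53


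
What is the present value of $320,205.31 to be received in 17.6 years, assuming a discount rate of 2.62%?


Present value formula: PV = FV / (1 + r)^t
PV = $320,205.31 / (1 + 0.0262)^17.6
PV = $320,205.31 / 1.57646155
PV = $203,116.47

PV = FV / (1 + r)^t = $203,116.47


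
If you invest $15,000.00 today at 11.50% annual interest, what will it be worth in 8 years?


Future value formula: FV = PV × (1 + r)^t
FV = $15,000.00 × (1 + 0.115)^8
FV = $15,000.00 × 2.3889053
FV = $35,833.58

FV = PV × (1 + r)^t = $35,833.58


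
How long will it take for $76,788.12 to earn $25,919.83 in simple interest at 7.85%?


Rearrange the simple interest formula for t:
I = P × r × t  ⇒  t = I / (P × r)
t = $25,919.83 / ($76,788.12 × 0.0785)
t = 4.3

t = I/(P×r) = 4.3 years


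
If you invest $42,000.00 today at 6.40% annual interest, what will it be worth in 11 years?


Future value formula: FV = PV × (1 + r)^t
FV = $42,000.00 × (1 + 0.064)^11
FV = $42,000.00 × 1.9785996
FV = $83,101.18

FV = PV × (1 + r)^t = $83,101.18


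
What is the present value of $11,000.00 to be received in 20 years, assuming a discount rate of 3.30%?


Present value formula: PV = FV / (1 + r)^t
PV = $11,000.00 / (1 + 0.033)^20
PV = $11,000.00 / 1.914284
PV = $5,746.27

PV = FV / (1 + r)^t = $5,746.27


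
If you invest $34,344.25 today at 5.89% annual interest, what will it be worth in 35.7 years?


Future value formula: FV = PV × (1 + r)^t
FV = $34,344.25 × (1 + 0.0589)^35.7
FV = $34,344.25 × 7.7147464
FV = $264,957.18

FV = PV × (1 + r)^t = $264,957.18


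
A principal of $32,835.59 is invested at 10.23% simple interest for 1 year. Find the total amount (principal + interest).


Total amount formula: A = P(1 + rt) = P + P·r·t
Interest: I = P × r × t = $32,835.59 × 0.1023 × 1 = $3,359.08
A = P + I = $32,835.59 + $3,359.08 = $36,194.67

A = P + I = P(1 + rt) = $36,194.67


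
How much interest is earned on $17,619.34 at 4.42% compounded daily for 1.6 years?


Compound interest earned = final amount − principal.
A = P(1 + r/n)^(nt) = $17,619.34 × (1 + 0.0442/365)^(365 × 1.6) = $18,910.42
Interest = A − P = $18,910.42 − $17,619.34 = $1,291.08

Interest = A - P = $1,291.08


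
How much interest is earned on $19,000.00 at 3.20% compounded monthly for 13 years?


Compound interest earned = final amount − principal.
A = P(1 + r/n)^(nt) = $19,000.00 × (1 + 0.032/12)^(12 × 13) = $28,785.89
Interest = A − P = $28,785.89 − $19,000.00 = $9,785.89

Interest = A - P = $9,785.89


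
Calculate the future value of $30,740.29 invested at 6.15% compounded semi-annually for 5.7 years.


Compound interest formula: A = P(1 + r/n)^(nt)
A = $30,740.29 × (1 + 0.0615/2)^(2 × 5.7)
Growth factor: (1 + 0.0615/2)^11.4 = 1.412369
A = $30,740.29 × 1.412369
A = $43,416.63

A = P(1 + r/n)^(nt) = $43,416.63


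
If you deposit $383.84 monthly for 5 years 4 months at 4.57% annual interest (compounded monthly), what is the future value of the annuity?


Future value of an ordinary annuity: FV = PMT × ((1 + r)^n − 1) / r
Monthly rate r = 0.0457/12 ≈ 0.00380833, n = 64
FV = $383.84 × ((1 + 0.0457/12)^64 − 1) / (0.0457/12)
FV = $383.84 × 72.318630
FV = $27,758.78

FV = PMT × ((1+r)^n - 1)/r = $27,758.78


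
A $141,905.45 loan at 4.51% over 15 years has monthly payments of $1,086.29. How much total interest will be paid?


Total paid over the life of the loan = PMT × n.
Total paid = $1,086.29 × 180 = $195,532.20
Total interest = total paid − principal = $195,532.20 − $141,905.45 = $53,626.75

Total interest = (PMT × n) - PV = $53,626.75


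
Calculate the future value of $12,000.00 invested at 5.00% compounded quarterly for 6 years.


Compound interest formula: A = P(1 + r/n)^(nt)
A = $12,000.00 × (1 + 0.05/4)^(4 × 6)
Growth factor: (1 + 0.05/4)^24 = 1.347351
A = $12,000.00 × 1.347351
A = $16,168.21

A = P(1 + r/n)^(nt) = $16,168.21


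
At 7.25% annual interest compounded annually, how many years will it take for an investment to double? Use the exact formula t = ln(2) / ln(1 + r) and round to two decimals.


Doubling condition: (1 + r)^t = 2
Take ln of both sides: t × ln(1 + r) = ln(2)
t = ln(2) / ln(1 + r)
t = 0.693147 / 0.069992
t = 9.90

t = ln(2) / ln(1 + r) = 9.90 years


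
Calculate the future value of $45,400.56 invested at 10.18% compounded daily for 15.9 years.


Compound interest formula: A = P(1 + r/n)^(nt)
A = $45,400.56 × (1 + 0.1018/365)^(365 × 15.9)
Growth factor: (1 + 0.1018/365)^5803.5 = 5.0449832
A = $45,400.56 × 5.0449832
A = $229,045.06

A = P(1 + r/n)^(nt) = $229,045.06


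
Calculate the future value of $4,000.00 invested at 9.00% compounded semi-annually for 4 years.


Compound interest formula: A = P(1 + r/n)^(nt)
A = $4,000.00 × (1 + 0.09/2)^(2 × 4)
Growth factor: (1 + 0.09/2)^8 = 1.422101
A = $4,000.00 × 1.422101
A = $5,688.40

A = P(1 + r/n)^(nt) = $5,688.40


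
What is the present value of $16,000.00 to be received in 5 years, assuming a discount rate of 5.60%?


Present value formula: PV = FV / (1 + r)^t
PV = $16,000.00 / (1 + 0.056)^5
PV = $16,000.00 / 1.313166
PV = $12,184.29

PV = FV / (1 + r)^t = $12,184.29


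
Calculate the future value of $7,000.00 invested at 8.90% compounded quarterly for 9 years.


Compound interest formula: A = P(1 + r/n)^(nt)
A = $7,000.00 × (1 + 0.089/4)^(4 × 9)
Growth factor: (1 + 0.089/4)^36 = 2.208291
A = $7,000.00 × 2.208291
A = $15,458.04

A = P(1 + r/n)^(nt) = $15,458.04
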